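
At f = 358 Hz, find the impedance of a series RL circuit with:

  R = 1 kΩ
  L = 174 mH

Step 1 — Angular frequency: ω = 2π·f = 2π·358 = 2249 rad/s.
Step 2 — Component impedances:
  R: Z = R = 1000 Ω
  L: Z = jωL = j·2249·0.174 = 0 + j391.4 Ω
Step 3 — Series combination: Z_total = R + L = 1000 + j391.4 Ω = 1074∠21.4° Ω.

Z = 1000 + j391.4 Ω = 1074∠21.4° Ω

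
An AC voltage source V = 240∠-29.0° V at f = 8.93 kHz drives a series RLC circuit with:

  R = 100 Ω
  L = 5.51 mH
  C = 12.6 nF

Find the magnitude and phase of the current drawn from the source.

Step 1 — Angular frequency: ω = 2π·f = 2π·8930 = 5.611e+04 rad/s.
Step 2 — Component impedances:
  R: Z = R = 100 Ω
  L: Z = jωL = j·5.611e+04·0.00551 = 0 + j309.2 Ω
  C: Z = 1/(jωC) = -j/(ω·C) = 0 - j1414 Ω
Step 3 — Series combination: Z_total = R + L + C = 100 - j1105 Ω = 1110∠-84.8° Ω.
Step 4 — Source phasor: V = 240∠-29.0° V = 209.9 - j116.4 V.
Step 5 — Ohm's law: I = V / Z_total = (209.9 - j116.4) / (100 - j1105) = 0.1215 + j0.1789 A.
Step 6 — Convert to polar: |I| = 0.2162 A, ∠I = 55.8°.

I = 0.2162∠55.8° A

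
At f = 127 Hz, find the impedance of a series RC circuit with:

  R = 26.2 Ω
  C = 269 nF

Step 1 — Angular frequency: ω = 2π·f = 2π·127 = 798 rad/s.
Step 2 — Component impedances:
  R: Z = R = 26.2 Ω
  C: Z = 1/(jωC) = -j/(ω·C) = 0 - j4659 Ω
Step 3 — Series combination: Z_total = R + C = 26.2 - j4659 Ω = 4659∠-89.7° Ω.

Z = 26.2 - j4659 Ω = 4659∠-89.7° Ω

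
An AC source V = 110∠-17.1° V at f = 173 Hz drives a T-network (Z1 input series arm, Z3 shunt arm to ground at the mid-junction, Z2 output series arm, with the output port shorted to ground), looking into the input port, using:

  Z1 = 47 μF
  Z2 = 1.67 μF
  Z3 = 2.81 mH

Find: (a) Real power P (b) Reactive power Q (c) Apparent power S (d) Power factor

Step 1 — Angular frequency: ω = 2π·f = 2π·173 = 1087 rad/s.
Step 2 — Component impedances:
  Z1: Z = 1/(jωC) = -j/(ω·C) = 0 - j19.57 Ω
  Z2: Z = 1/(jωC) = -j/(ω·C) = 0 - j550.9 Ω
  Z3: Z = jωL = j·1087·0.00281 = 0 + j3.054 Ω
Step 3 — With the output port shorted to ground, the output series arm Z2 runs from the junction to ground; the shunt arm Z3 also runs from the junction to ground. They appear in parallel: Z3 || Z2 = 0 + j3.071 Ω.
Step 4 — Series with input arm Z1: Z_in = Z1 + (Z3 || Z2) = 0 - j16.5 Ω = 16.5∠-90.0° Ω.
Step 5 — Source phasor: V = 110∠-17.1° V = 105.1 - j32.34 V.
Step 6 — Current: I = V / Z = 1.96 + j6.371 A = 6.666∠72.9° A.
Step 7 — Complex power: S = V·I* = 0 - j733.2 VA.
Step 8 — Real power: P = Re(S) = 0 W.
Step 9 — Reactive power: Q = Im(S) = -733.2 VAR.
Step 10 — Apparent power: |S| = 733.2 VA.
Step 11 — Power factor: PF = P/|S| = 0 (leading).

(a) P = 0 W  (b) Q = -733.2 VAR  (c) S = 733.2 VA  (d) PF = 0 (leading)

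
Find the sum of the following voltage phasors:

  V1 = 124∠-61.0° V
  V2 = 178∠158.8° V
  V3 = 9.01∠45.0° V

Step 1 — Convert each phasor to rectangular form:
  V1 = 124·(cos(-61.0°) + j·sin(-61.0°)) = 60.12 - j108.5 V
  V2 = 178·(cos(158.8°) + j·sin(158.8°)) = -166 + j64.37 V
  V3 = 9.01·(cos(45.0°) + j·sin(45.0°)) = 6.371 + j6.371 V
Step 2 — Sum components: V_total = -99.47 - j37.71 V.
Step 3 — Convert to polar: |V_total| = 106.4 V, ∠V_total = -159.2°.

V_total = 106.4∠-159.2° V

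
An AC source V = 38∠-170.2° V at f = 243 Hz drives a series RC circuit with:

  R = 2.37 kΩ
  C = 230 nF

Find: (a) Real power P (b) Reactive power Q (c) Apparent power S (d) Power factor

Step 1 — Angular frequency: ω = 2π·f = 2π·243 = 1527 rad/s.
Step 2 — Component impedances:
  R: Z = R = 2370 Ω
  C: Z = 1/(jωC) = -j/(ω·C) = 0 - j2848 Ω
Step 3 — Series combination: Z_total = R + C = 2370 - j2848 Ω = 3705∠-50.2° Ω.
Step 4 — Source phasor: V = 38∠-170.2° V = -37.45 - j6.468 V.
Step 5 — Current: I = V / Z = -0.005124 - j0.008885 A = 0.01026∠-120.0° A.
Step 6 — Complex power: S = V·I* = 0.2493 - j0.2996 VA.
Step 7 — Real power: P = Re(S) = 0.2493 W.
Step 8 — Reactive power: Q = Im(S) = -0.2996 VAR.
Step 9 — Apparent power: |S| = 0.3898 VA.
Step 10 — Power factor: PF = P/|S| = 0.6397 (leading).

(a) P = 0.2493 W  (b) Q = -0.2996 VAR  (c) S = 0.3898 VA  (d) PF = 0.6397 (leading)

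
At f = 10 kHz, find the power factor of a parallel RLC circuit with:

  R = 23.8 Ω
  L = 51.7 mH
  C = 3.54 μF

Step 1 — Angular frequency: ω = 2π·f = 2π·1e+04 = 6.283e+04 rad/s.
Step 2 — Component impedances:
  R: Z = R = 23.8 Ω
  L: Z = jωL = j·6.283e+04·0.0517 = 0 + j3248 Ω
  C: Z = 1/(jωC) = -j/(ω·C) = 0 - j4.496 Ω
Step 3 — Parallel combination: 1/Z_total = 1/R + 1/L + 1/C; Z_total = 0.8222 - j4.347 Ω = 4.424∠-79.3° Ω.
Step 4 — Power factor: PF = cos(φ) = Re(Z)/|Z| = 0.82223/4.4237 = 0.1859.
Step 5 — Type: Im(Z) = -4.347 ⇒ leading (phase φ = -79.3°).

PF = 0.1859 (leading, φ = -79.3°)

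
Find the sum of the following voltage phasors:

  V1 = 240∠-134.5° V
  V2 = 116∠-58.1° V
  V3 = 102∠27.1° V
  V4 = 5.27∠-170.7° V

Step 1 — Convert each phasor to rectangular form:
  V1 = 240·(cos(-134.5°) + j·sin(-134.5°)) = -168.2 - j171.2 V
  V2 = 116·(cos(-58.1°) + j·sin(-58.1°)) = 61.3 - j98.48 V
  V3 = 102·(cos(27.1°) + j·sin(27.1°)) = 90.8 + j46.47 V
  V4 = 5.27·(cos(-170.7°) + j·sin(-170.7°)) = -5.201 - j0.8517 V
Step 2 — Sum components: V_total = -21.32 - j224 V.
Step 3 — Convert to polar: |V_total| = 225.1 V, ∠V_total = -95.4°.

V_total = 225.1∠-95.4° V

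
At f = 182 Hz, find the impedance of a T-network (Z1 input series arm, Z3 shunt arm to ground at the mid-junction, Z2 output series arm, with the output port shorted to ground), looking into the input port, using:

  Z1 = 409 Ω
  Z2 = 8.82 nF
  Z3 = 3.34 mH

Step 1 — Angular frequency: ω = 2π·f = 2π·182 = 1144 rad/s.
Step 2 — Component impedances:
  Z1: Z = R = 409 Ω
  Z2: Z = 1/(jωC) = -j/(ω·C) = 0 - j9.915e+04 Ω
  Z3: Z = jωL = j·1144·0.00334 = 0 + j3.819 Ω
Step 3 — With the output port shorted to ground, the output series arm Z2 runs from the junction to ground; the shunt arm Z3 also runs from the junction to ground. They appear in parallel: Z3 || Z2 = 0 + j3.82 Ω.
Step 4 — Series with input arm Z1: Z_in = Z1 + (Z3 || Z2) = 409 + j3.82 Ω = 409∠0.5° Ω.

Z = 409 + j3.82 Ω = 409∠0.5° Ω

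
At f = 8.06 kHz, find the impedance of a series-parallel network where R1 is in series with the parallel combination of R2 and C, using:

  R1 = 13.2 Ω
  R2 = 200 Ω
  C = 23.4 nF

Step 1 — Angular frequency: ω = 2π·f = 2π·8060 = 5.064e+04 rad/s.
Step 2 — Component impedances:
  R1: Z = R = 13.2 Ω
  R2: Z = R = 200 Ω
  C: Z = 1/(jωC) = -j/(ω·C) = 0 - j843.9 Ω
Step 3 — Parallel branch: R2 || C = 1/(1/R2 + 1/C) = 189.4 - j44.88 Ω.
Step 4 — Series with R1: Z_total = R1 + (R2 || C) = 202.6 - j44.88 Ω = 207.5∠-12.5° Ω.

Z = 202.6 - j44.88 Ω = 207.5∠-12.5° Ω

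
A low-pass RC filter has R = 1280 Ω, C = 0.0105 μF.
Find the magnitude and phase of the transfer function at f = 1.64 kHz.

Step 1 — Angular frequency: ω = 2π·1640 = 1.03e+04 rad/s.
Step 2 — Transfer function: H(jω) = 1/(1 + jωRC).
Step 3 — Denominator: 1 + jωRC = 1 + j·1.03e+04·1280·1.05e-08 = 1 + j0.1385.
Step 4 — H = 0.9812 - j0.1359.
Step 5 — Magnitude: |H| = 0.9905 (-0.1 dB); phase: φ = -7.9°.

|H| = 0.9905 (-0.1 dB), φ = -7.9°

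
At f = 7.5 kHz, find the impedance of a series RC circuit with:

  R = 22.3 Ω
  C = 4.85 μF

Step 1 — Angular frequency: ω = 2π·f = 2π·7500 = 4.712e+04 rad/s.
Step 2 — Component impedances:
  R: Z = R = 22.3 Ω
  C: Z = 1/(jωC) = -j/(ω·C) = 0 - j4.375 Ω
Step 3 — Series combination: Z_total = R + C = 22.3 - j4.375 Ω = 22.73∠-11.1° Ω.

Z = 22.3 - j4.375 Ω = 22.73∠-11.1° Ω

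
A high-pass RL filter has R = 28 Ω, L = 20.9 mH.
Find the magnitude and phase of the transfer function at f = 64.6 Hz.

Step 1 — Angular frequency: ω = 2π·64.6 = 405.9 rad/s.
Step 2 — Transfer function: H(jω) = jωL/(R + jωL).
Step 3 — Numerator jωL = j·8.483; denominator R + jωL = 28 + j8.483.
Step 4 — H = 0.08407 + j0.2775.
Step 5 — Magnitude: |H| = 0.29 (-10.8 dB); phase: φ = 73.1°.

|H| = 0.29 (-10.8 dB), φ = 73.1°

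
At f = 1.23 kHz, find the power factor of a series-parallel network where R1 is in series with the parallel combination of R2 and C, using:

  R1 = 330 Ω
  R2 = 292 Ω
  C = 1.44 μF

Step 1 — Angular frequency: ω = 2π·f = 2π·1230 = 7728 rad/s.
Step 2 — Component impedances:
  R1: Z = R = 330 Ω
  R2: Z = R = 292 Ω
  C: Z = 1/(jωC) = -j/(ω·C) = 0 - j89.86 Ω
Step 3 — Parallel branch: R2 || C = 1/(1/R2 + 1/C) = 25.26 - j82.08 Ω.
Step 4 — Series with R1: Z_total = R1 + (R2 || C) = 355.3 - j82.08 Ω = 364.6∠-13.0° Ω.
Step 5 — Power factor: PF = cos(φ) = Re(Z)/|Z| = 355.26/364.62 = 0.9743.
Step 6 — Type: Im(Z) = -82.08 ⇒ leading (phase φ = -13.0°).

PF = 0.9743 (leading, φ = -13.0°)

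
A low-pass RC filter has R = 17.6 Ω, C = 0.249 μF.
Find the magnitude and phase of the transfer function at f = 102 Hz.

Step 1 — Angular frequency: ω = 2π·102 = 640.9 rad/s.
Step 2 — Transfer function: H(jω) = 1/(1 + jωRC).
Step 3 — Denominator: 1 + jωRC = 1 + j·640.9·17.6·2.49e-07 = 1 + j0.002809.
Step 4 — H = 1 - j0.002809.
Step 5 — Magnitude: |H| = 1 (-0.0 dB); phase: φ = -0.2°.

|H| = 1 (-0.0 dB), φ = -0.2°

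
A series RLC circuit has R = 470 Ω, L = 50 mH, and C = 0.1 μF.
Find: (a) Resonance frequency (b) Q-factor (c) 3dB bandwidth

Step 1 — Resonance: ω₀ = 1/√(LC) = 1/√(0.05·1e-07) = 1.414e+04 rad/s.
Step 2 — f₀ = ω₀/(2π) = 2251 Hz.
Step 3 — Series Q: Q = ω₀L/R = 1.414e+04·0.05/470 = 1.504.
Step 4 — Bandwidth: Δω = ω₀/Q = 9400 rad/s; BW = Δω/(2π) = 1496 Hz.

(a) f₀ = 2251 Hz  (b) Q = 1.504  (c) BW = 1496 Hz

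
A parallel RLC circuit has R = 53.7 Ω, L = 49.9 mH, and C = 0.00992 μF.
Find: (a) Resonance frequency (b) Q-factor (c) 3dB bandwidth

Step 1 — Resonance: ω₀ = 1/√(LC) = 1/√(0.0499·9.92e-09) = 4.495e+04 rad/s.
Step 2 — f₀ = ω₀/(2π) = 7153 Hz.
Step 3 — Parallel Q: Q = R/(ω₀L) = 53.7/(4.495e+04·0.0499) = 0.02394.
Step 4 — Bandwidth: Δω = ω₀/Q = 1.877e+06 rad/s; BW = Δω/(2π) = 2.988e+05 Hz.

(a) f₀ = 7153 Hz  (b) Q = 0.02394  (c) BW = 2.988e+05 Hz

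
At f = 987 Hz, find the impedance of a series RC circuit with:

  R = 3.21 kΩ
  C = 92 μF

Step 1 — Angular frequency: ω = 2π·f = 2π·987 = 6202 rad/s.
Step 2 — Component impedances:
  R: Z = R = 3210 Ω
  C: Z = 1/(jωC) = -j/(ω·C) = 0 - j1.753 Ω
Step 3 — Series combination: Z_total = R + C = 3210 - j1.753 Ω = 3210∠-0.0° Ω.

Z = 3210 - j1.753 Ω = 3210∠-0.0° Ω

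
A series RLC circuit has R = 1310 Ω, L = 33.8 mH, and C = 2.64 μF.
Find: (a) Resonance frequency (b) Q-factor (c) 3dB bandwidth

Step 1 — Resonance condition Im(Z)=0 gives ω₀ = 1/√(LC).
Step 2 — ω₀ = 1/√(0.0338·2.64e-06) = 3348 rad/s.
Step 3 — f₀ = ω₀/(2π) = 532.8 Hz.
Step 4 — Series Q: Q = ω₀L/R = 3348·0.0338/1310 = 0.08637.
Step 5 — 3dB bandwidth: Δω = ω₀/Q = 3.876e+04 rad/s; BW = Δω/(2π) = 6168 Hz.

(a) f₀ = 532.8 Hz  (b) Q = 0.08637  (c) BW = 6168 Hz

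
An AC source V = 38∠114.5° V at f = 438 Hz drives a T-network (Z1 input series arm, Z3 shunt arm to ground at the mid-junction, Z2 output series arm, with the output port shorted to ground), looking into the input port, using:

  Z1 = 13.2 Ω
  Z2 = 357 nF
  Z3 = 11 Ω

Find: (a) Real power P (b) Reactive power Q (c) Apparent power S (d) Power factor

Step 1 — Angular frequency: ω = 2π·f = 2π·438 = 2752 rad/s.
Step 2 — Component impedances:
  Z1: Z = R = 13.2 Ω
  Z2: Z = 1/(jωC) = -j/(ω·C) = 0 - j1018 Ω
  Z3: Z = R = 11 Ω
Step 3 — With the output port shorted to ground, the output series arm Z2 runs from the junction to ground; the shunt arm Z3 also runs from the junction to ground. They appear in parallel: Z3 || Z2 = 11 - j0.1189 Ω.
Step 4 — Series with input arm Z1: Z_in = Z1 + (Z3 || Z2) = 24.2 - j0.1189 Ω = 24.2∠-0.3° Ω.
Step 5 — Source phasor: V = 38∠114.5° V = -15.76 + j34.58 V.
Step 6 — Current: I = V / Z = -0.6582 + j1.426 A = 1.57∠114.8° A.
Step 7 — Complex power: S = V·I* = 59.67 - j0.2931 VA.
Step 8 — Real power: P = Re(S) = 59.67 W.
Step 9 — Reactive power: Q = Im(S) = -0.2931 VAR.
Step 10 — Apparent power: |S| = 59.67 VA.
Step 11 — Power factor: PF = P/|S| = 1 (leading).

(a) P = 59.67 W  (b) Q = -0.2931 VAR  (c) S = 59.67 VA  (d) PF = 1 (leading)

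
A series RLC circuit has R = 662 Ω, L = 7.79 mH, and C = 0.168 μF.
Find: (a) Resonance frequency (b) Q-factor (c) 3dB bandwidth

Step 1 — Resonance: ω₀ = 1/√(LC) = 1/√(0.00779·1.68e-07) = 2.764e+04 rad/s.
Step 2 — f₀ = ω₀/(2π) = 4399 Hz.
Step 3 — Series Q: Q = ω₀L/R = 2.764e+04·0.00779/662 = 0.3253.
Step 4 — Bandwidth: Δω = ω₀/Q = 8.498e+04 rad/s; BW = Δω/(2π) = 1.353e+04 Hz.

(a) f₀ = 4399 Hz  (b) Q = 0.3253  (c) BW = 1.353e+04 Hz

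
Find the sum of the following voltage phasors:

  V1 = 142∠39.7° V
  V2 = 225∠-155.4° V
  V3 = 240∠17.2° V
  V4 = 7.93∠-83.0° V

Step 1 — Convert each phasor to rectangular form:
  V1 = 142·(cos(39.7°) + j·sin(39.7°)) = 109.3 + j90.71 V
  V2 = 225·(cos(-155.4°) + j·sin(-155.4°)) = -204.6 - j93.66 V
  V3 = 240·(cos(17.2°) + j·sin(17.2°)) = 229.3 + j70.97 V
  V4 = 7.93·(cos(-83.0°) + j·sin(-83.0°)) = 0.9664 - j7.871 V
Step 2 — Sum components: V_total = 134.9 + j60.14 V.
Step 3 — Convert to polar: |V_total| = 147.7 V, ∠V_total = 24.0°.

V_total = 147.7∠24.0° V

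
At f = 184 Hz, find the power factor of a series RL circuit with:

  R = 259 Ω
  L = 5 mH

Step 1 — Angular frequency: ω = 2π·f = 2π·184 = 1156 rad/s.
Step 2 — Component impedances:
  R: Z = R = 259 Ω
  L: Z = jωL = j·1156·0.005 = 0 + j5.781 Ω
Step 3 — Series combination: Z_total = R + L = 259 + j5.781 Ω = 259.1∠1.3° Ω.
Step 4 — Power factor: PF = cos(φ) = Re(Z)/|Z| = 259/259.06 = 0.9998.
Step 5 — Type: Im(Z) = 5.781 ⇒ lagging (phase φ = 1.3°).

PF = 0.9998 (lagging, φ = 1.3°)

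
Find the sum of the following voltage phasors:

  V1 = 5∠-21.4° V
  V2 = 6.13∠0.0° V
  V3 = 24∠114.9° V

Step 1 — Convert each phasor to rectangular form:
  V1 = 5·(cos(-21.4°) + j·sin(-21.4°)) = 4.655 - j1.824 V
  V2 = 6.13·(cos(0.0°) + j·sin(0.0°)) = 6.13 V
  V3 = 24·(cos(114.9°) + j·sin(114.9°)) = -10.1 + j21.77 V
Step 2 — Sum components: V_total = 0.6804 + j19.94 V.
Step 3 — Convert to polar: |V_total| = 19.96 V, ∠V_total = 88.0°.

V_total = 19.96∠88.0° V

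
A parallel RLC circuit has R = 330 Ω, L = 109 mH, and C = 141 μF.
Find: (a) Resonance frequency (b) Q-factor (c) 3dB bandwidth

Step 1 — Resonance: ω₀ = 1/√(LC) = 1/√(0.109·0.000141) = 255.1 rad/s.
Step 2 — f₀ = ω₀/(2π) = 40.6 Hz.
Step 3 — Parallel Q: Q = R/(ω₀L) = 330/(255.1·0.109) = 11.87.
Step 4 — Bandwidth: Δω = ω₀/Q = 21.49 rad/s; BW = Δω/(2π) = 3.42 Hz.

(a) f₀ = 40.6 Hz  (b) Q = 11.87  (c) BW = 3.42 Hz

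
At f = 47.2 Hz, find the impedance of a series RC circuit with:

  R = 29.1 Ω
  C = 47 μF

Step 1 — Angular frequency: ω = 2π·f = 2π·47.2 = 296.6 rad/s.
Step 2 — Component impedances:
  R: Z = R = 29.1 Ω
  C: Z = 1/(jωC) = -j/(ω·C) = 0 - j71.74 Ω
Step 3 — Series combination: Z_total = R + C = 29.1 - j71.74 Ω = 77.42∠-67.9° Ω.

Z = 29.1 - j71.74 Ω = 77.42∠-67.9° Ω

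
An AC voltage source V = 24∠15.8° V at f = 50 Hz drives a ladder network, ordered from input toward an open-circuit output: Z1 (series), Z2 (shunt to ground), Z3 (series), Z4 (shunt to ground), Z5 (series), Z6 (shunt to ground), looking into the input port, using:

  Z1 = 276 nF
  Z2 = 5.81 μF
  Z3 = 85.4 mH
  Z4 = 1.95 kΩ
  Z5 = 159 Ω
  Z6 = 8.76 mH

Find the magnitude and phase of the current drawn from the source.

Step 1 — Angular frequency: ω = 2π·f = 2π·50 = 314.2 rad/s.
Step 2 — Component impedances:
  Z1: Z = 1/(jωC) = -j/(ω·C) = 0 - j1.153e+04 Ω
  Z2: Z = 1/(jωC) = -j/(ω·C) = 0 - j547.9 Ω
  Z3: Z = jωL = j·314.2·0.0854 = 0 + j26.83 Ω
  Z4: Z = R = 1950 Ω
  Z5: Z = R = 159 Ω
  Z6: Z = jωL = j·314.2·0.00876 = 0 + j2.752 Ω
Step 3 — Ladder network (open output): work backward from the far end, alternating series and parallel combinations. Z_in = 151.8 - j1.155e+04 Ω = 1.155e+04∠-89.2° Ω.
Step 4 — Source phasor: V = 24∠15.8° V = 23.09 + j6.535 V.
Step 5 — Ohm's law: I = V / Z_total = (23.09 + j6.535) / (151.8 - j1.155e+04) = -0.0005396 + j0.002007 A.
Step 6 — Convert to polar: |I| = 0.002079 A, ∠I = 105.0°.

I = 0.002079∠105.0° A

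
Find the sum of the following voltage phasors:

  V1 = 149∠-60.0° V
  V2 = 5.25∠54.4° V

Step 1 — Convert each phasor to rectangular form:
  V1 = 149·(cos(-60.0°) + j·sin(-60.0°)) = 74.5 - j129 V
  V2 = 5.25·(cos(54.4°) + j·sin(54.4°)) = 3.056 + j4.269 V
Step 2 — Sum components: V_total = 77.56 - j124.8 V.
Step 3 — Convert to polar: |V_total| = 146.9 V, ∠V_total = -58.1°.

V_total = 146.9∠-58.1° V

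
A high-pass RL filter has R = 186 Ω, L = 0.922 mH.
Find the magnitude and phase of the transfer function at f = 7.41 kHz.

Step 1 — Angular frequency: ω = 2π·7410 = 4.656e+04 rad/s.
Step 2 — Transfer function: H(jω) = jωL/(R + jωL).
Step 3 — Numerator jωL = j·42.93; denominator R + jωL = 186 + j42.93.
Step 4 — H = 0.05057 + j0.2191.
Step 5 — Magnitude: |H| = 0.2249 (-13.0 dB); phase: φ = 77.0°.

|H| = 0.2249 (-13.0 dB), φ = 77.0°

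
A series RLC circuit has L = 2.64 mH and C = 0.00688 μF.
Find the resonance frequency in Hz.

Step 1 — Resonance condition Im(Z)=0 gives ω₀ = 1/√(LC).
Step 2 — ω₀ = 1/√(0.00264·6.88e-09) = 2.346e+05 rad/s.
Step 3 — f₀ = ω₀/(2π) = 3.734e+04 Hz.

f₀ = 3.734e+04 Hz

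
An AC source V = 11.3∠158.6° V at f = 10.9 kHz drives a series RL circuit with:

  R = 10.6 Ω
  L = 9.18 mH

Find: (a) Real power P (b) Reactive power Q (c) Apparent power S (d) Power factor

Step 1 — Angular frequency: ω = 2π·f = 2π·1.09e+04 = 6.849e+04 rad/s.
Step 2 — Component impedances:
  R: Z = R = 10.6 Ω
  L: Z = jωL = j·6.849e+04·0.00918 = 0 + j628.7 Ω
Step 3 — Series combination: Z_total = R + L = 10.6 + j628.7 Ω = 628.8∠89.0° Ω.
Step 4 — Source phasor: V = 11.3∠158.6° V = -10.52 + j4.123 V.
Step 5 — Current: I = V / Z = 0.006274 + j0.01684 A = 0.01797∠69.6° A.
Step 6 — Complex power: S = V·I* = 0.003423 + j0.203 VA.
Step 7 — Real power: P = Re(S) = 0.003423 W.
Step 8 — Reactive power: Q = Im(S) = 0.203 VAR.
Step 9 — Apparent power: |S| = 0.2031 VA.
Step 10 — Power factor: PF = P/|S| = 0.01686 (lagging).

(a) P = 0.003423 W  (b) Q = 0.203 VAR  (c) S = 0.2031 VA  (d) PF = 0.01686 (lagging)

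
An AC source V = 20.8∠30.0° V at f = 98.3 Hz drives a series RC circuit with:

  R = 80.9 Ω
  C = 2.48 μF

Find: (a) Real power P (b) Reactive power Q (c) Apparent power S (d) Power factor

Step 1 — Angular frequency: ω = 2π·f = 2π·98.3 = 617.6 rad/s.
Step 2 — Component impedances:
  R: Z = R = 80.9 Ω
  C: Z = 1/(jωC) = -j/(ω·C) = 0 - j652.9 Ω
Step 3 — Series combination: Z_total = R + C = 80.9 - j652.9 Ω = 657.8∠-82.9° Ω.
Step 4 — Source phasor: V = 20.8∠30.0° V = 18.01 + j10.4 V.
Step 5 — Current: I = V / Z = -0.01232 + j0.02912 A = 0.03162∠112.9° A.
Step 6 — Complex power: S = V·I* = 0.08088 - j0.6527 VA.
Step 7 — Real power: P = Re(S) = 0.08088 W.
Step 8 — Reactive power: Q = Im(S) = -0.6527 VAR.
Step 9 — Apparent power: |S| = 0.6577 VA.
Step 10 — Power factor: PF = P/|S| = 0.123 (leading).

(a) P = 0.08088 W  (b) Q = -0.6527 VAR  (c) S = 0.6577 VA  (d) PF = 0.123 (leading)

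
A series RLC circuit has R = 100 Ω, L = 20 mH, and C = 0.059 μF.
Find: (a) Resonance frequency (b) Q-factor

Step 1 — Resonance condition Im(Z)=0 gives ω₀ = 1/√(LC).
Step 2 — ω₀ = 1/√(0.02·5.9e-08) = 2.911e+04 rad/s.
Step 3 — f₀ = ω₀/(2π) = 4633 Hz.
Step 4 — Series Q: Q = ω₀L/R = 2.911e+04·0.02/100 = 5.822.

(a) f₀ = 4633 Hz  (b) Q = 5.822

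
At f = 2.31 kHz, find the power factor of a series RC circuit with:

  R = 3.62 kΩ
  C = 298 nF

Step 1 — Angular frequency: ω = 2π·f = 2π·2310 = 1.451e+04 rad/s.
Step 2 — Component impedances:
  R: Z = R = 3620 Ω
  C: Z = 1/(jωC) = -j/(ω·C) = 0 - j231.2 Ω
Step 3 — Series combination: Z_total = R + C = 3620 - j231.2 Ω = 3627∠-3.7° Ω.
Step 4 — Power factor: PF = cos(φ) = Re(Z)/|Z| = 3620/3627.4 = 0.998.
Step 5 — Type: Im(Z) = -231.2 ⇒ leading (phase φ = -3.7°).

PF = 0.998 (leading, φ = -3.7°)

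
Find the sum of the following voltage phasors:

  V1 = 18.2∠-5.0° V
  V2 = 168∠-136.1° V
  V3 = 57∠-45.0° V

Step 1 — Convert each phasor to rectangular form:
  V1 = 18.2·(cos(-5.0°) + j·sin(-5.0°)) = 18.13 - j1.586 V
  V2 = 168·(cos(-136.1°) + j·sin(-136.1°)) = -121.1 - j116.5 V
  V3 = 57·(cos(-45.0°) + j·sin(-45.0°)) = 40.31 - j40.31 V
Step 2 — Sum components: V_total = -62.62 - j158.4 V.
Step 3 — Convert to polar: |V_total| = 170.3 V, ∠V_total = -111.6°.

V_total = 170.3∠-111.6° V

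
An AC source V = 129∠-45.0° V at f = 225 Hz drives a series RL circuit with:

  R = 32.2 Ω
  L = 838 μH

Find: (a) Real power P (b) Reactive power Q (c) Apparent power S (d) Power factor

Step 1 — Angular frequency: ω = 2π·f = 2π·225 = 1414 rad/s.
Step 2 — Component impedances:
  R: Z = R = 32.2 Ω
  L: Z = jωL = j·1414·0.000838 = 0 + j1.185 Ω
Step 3 — Series combination: Z_total = R + L = 32.2 + j1.185 Ω = 32.22∠2.1° Ω.
Step 4 — Source phasor: V = 129∠-45.0° V = 91.22 - j91.22 V.
Step 5 — Current: I = V / Z = 2.725 - j2.933 A = 4.004∠-47.1° A.
Step 6 — Complex power: S = V·I* = 516.1 + j18.99 VA.
Step 7 — Real power: P = Re(S) = 516.1 W.
Step 8 — Reactive power: Q = Im(S) = 18.99 VAR.
Step 9 — Apparent power: |S| = 516.5 VA.
Step 10 — Power factor: PF = P/|S| = 0.9993 (lagging).

(a) P = 516.1 W  (b) Q = 18.99 VAR  (c) S = 516.5 VA  (d) PF = 0.9993 (lagging)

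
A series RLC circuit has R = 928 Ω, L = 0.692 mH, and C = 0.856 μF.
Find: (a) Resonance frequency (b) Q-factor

Step 1 — Resonance condition Im(Z)=0 gives ω₀ = 1/√(LC).
Step 2 — ω₀ = 1/√(0.000692·8.56e-07) = 4.109e+04 rad/s.
Step 3 — f₀ = ω₀/(2π) = 6539 Hz.
Step 4 — Series Q: Q = ω₀L/R = 4.109e+04·0.000692/928 = 0.03064.

(a) f₀ = 6539 Hz  (b) Q = 0.03064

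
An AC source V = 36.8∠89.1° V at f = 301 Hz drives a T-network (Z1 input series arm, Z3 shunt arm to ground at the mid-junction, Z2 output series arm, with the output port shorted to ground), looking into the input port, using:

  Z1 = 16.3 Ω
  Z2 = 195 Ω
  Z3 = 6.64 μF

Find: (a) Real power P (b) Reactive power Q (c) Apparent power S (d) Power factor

Step 1 — Angular frequency: ω = 2π·f = 2π·301 = 1891 rad/s.
Step 2 — Component impedances:
  Z1: Z = R = 16.3 Ω
  Z2: Z = R = 195 Ω
  Z3: Z = 1/(jωC) = -j/(ω·C) = 0 - j79.63 Ω
Step 3 — With the output port shorted to ground, the output series arm Z2 runs from the junction to ground; the shunt arm Z3 also runs from the junction to ground. They appear in parallel: Z3 || Z2 = 27.87 - j68.25 Ω.
Step 4 — Series with input arm Z1: Z_in = Z1 + (Z3 || Z2) = 44.17 - j68.25 Ω = 81.3∠-57.1° Ω.
Step 5 — Source phasor: V = 36.8∠89.1° V = 0.578 + j36.8 V.
Step 6 — Current: I = V / Z = -0.3761 + j0.2519 A = 0.4527∠146.2° A.
Step 7 — Complex power: S = V·I* = 9.051 - j13.98 VA.
Step 8 — Real power: P = Re(S) = 9.051 W.
Step 9 — Reactive power: Q = Im(S) = -13.98 VAR.
Step 10 — Apparent power: |S| = 16.66 VA.
Step 11 — Power factor: PF = P/|S| = 0.5433 (leading).

(a) P = 9.051 W  (b) Q = -13.98 VAR  (c) S = 16.66 VA  (d) PF = 0.5433 (leading)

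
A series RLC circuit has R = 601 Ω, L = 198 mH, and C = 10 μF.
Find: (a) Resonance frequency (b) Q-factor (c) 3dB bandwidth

Step 1 — Resonance condition Im(Z)=0 gives ω₀ = 1/√(LC).
Step 2 — ω₀ = 1/√(0.198·1e-05) = 710.7 rad/s.
Step 3 — f₀ = ω₀/(2π) = 113.1 Hz.
Step 4 — Series Q: Q = ω₀L/R = 710.7·0.198/601 = 0.2341.
Step 5 — 3dB bandwidth: Δω = ω₀/Q = 3035 rad/s; BW = Δω/(2π) = 483.1 Hz.

(a) f₀ = 113.1 Hz  (b) Q = 0.2341  (c) BW = 483.1 Hz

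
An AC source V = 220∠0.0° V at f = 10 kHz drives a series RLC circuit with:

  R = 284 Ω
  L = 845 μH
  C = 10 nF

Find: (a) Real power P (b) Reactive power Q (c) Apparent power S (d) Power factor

Step 1 — Angular frequency: ω = 2π·f = 2π·1e+04 = 6.283e+04 rad/s.
Step 2 — Component impedances:
  R: Z = R = 284 Ω
  L: Z = jωL = j·6.283e+04·0.000845 = 0 + j53.09 Ω
  C: Z = 1/(jωC) = -j/(ω·C) = 0 - j1592 Ω
Step 3 — Series combination: Z_total = R + L + C = 284 - j1538 Ω = 1564∠-79.5° Ω.
Step 4 — Source phasor: V = 220∠0.0° V = 220 V.
Step 5 — Current: I = V / Z = 0.02553 + j0.1383 A = 0.1406∠79.5° A.
Step 6 — Complex power: S = V·I* = 5.616 - j30.42 VA.
Step 7 — Real power: P = Re(S) = 5.616 W.
Step 8 — Reactive power: Q = Im(S) = -30.42 VAR.
Step 9 — Apparent power: |S| = 30.94 VA.
Step 10 — Power factor: PF = P/|S| = 0.1815 (leading).

(a) P = 5.616 W  (b) Q = -30.42 VAR  (c) S = 30.94 VA  (d) PF = 0.1815 (leading)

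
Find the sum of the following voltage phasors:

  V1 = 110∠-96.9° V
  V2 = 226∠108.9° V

Step 1 — Convert each phasor to rectangular form:
  V1 = 110·(cos(-96.9°) + j·sin(-96.9°)) = -13.22 - j109.2 V
  V2 = 226·(cos(108.9°) + j·sin(108.9°)) = -73.21 + j213.8 V
Step 2 — Sum components: V_total = -86.42 + j104.6 V.
Step 3 — Convert to polar: |V_total| = 135.7 V, ∠V_total = 129.6°.

V_total = 135.7∠129.6° V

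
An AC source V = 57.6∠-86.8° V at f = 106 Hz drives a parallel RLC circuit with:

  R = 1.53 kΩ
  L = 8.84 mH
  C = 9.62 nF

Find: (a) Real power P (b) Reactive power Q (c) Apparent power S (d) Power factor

Step 1 — Angular frequency: ω = 2π·f = 2π·106 = 666 rad/s.
Step 2 — Component impedances:
  R: Z = R = 1530 Ω
  L: Z = jωL = j·666·0.00884 = 0 + j5.888 Ω
  C: Z = 1/(jωC) = -j/(ω·C) = 0 - j1.561e+05 Ω
Step 3 — Parallel combination: 1/Z_total = 1/R + 1/L + 1/C; Z_total = 0.02266 + j5.888 Ω = 5.888∠89.8° Ω.
Step 4 — Source phasor: V = 57.6∠-86.8° V = 3.215 - j57.51 V.
Step 5 — Current: I = V / Z = -9.766 - j0.5837 A = 9.783∠-176.6° A.
Step 6 — Complex power: S = V·I* = 2.168 + j563.5 VA.
Step 7 — Real power: P = Re(S) = 2.168 W.
Step 8 — Reactive power: Q = Im(S) = 563.5 VAR.
Step 9 — Apparent power: |S| = 563.5 VA.
Step 10 — Power factor: PF = P/|S| = 0.003848 (lagging).

(a) P = 2.168 W  (b) Q = 563.5 VAR  (c) S = 563.5 VA  (d) PF = 0.003848 (lagging)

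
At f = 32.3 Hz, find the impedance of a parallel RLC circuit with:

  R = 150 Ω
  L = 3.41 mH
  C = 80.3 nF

Step 1 — Angular frequency: ω = 2π·f = 2π·32.3 = 202.9 rad/s.
Step 2 — Component impedances:
  R: Z = R = 150 Ω
  L: Z = jωL = j·202.9·0.00341 = 0 + j0.692 Ω
  C: Z = 1/(jωC) = -j/(ω·C) = 0 - j6.136e+04 Ω
Step 3 — Parallel combination: 1/Z_total = 1/R + 1/L + 1/C; Z_total = 0.003193 + j0.692 Ω = 0.692∠89.7° Ω.

Z = 0.003193 + j0.692 Ω = 0.692∠89.7° Ω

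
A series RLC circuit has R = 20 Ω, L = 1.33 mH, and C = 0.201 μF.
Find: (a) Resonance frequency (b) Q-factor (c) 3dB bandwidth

Step 1 — Resonance: ω₀ = 1/√(LC) = 1/√(0.00133·2.01e-07) = 6.116e+04 rad/s.
Step 2 — f₀ = ω₀/(2π) = 9734 Hz.
Step 3 — Series Q: Q = ω₀L/R = 6.116e+04·0.00133/20 = 4.067.
Step 4 — Bandwidth: Δω = ω₀/Q = 1.504e+04 rad/s; BW = Δω/(2π) = 2393 Hz.

(a) f₀ = 9734 Hz  (b) Q = 4.067  (c) BW = 2393 Hz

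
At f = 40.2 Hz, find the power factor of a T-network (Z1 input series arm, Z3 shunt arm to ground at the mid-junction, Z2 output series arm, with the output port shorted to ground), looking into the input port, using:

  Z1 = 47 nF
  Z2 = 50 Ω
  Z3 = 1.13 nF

Step 1 — Angular frequency: ω = 2π·f = 2π·40.2 = 252.6 rad/s.
Step 2 — Component impedances:
  Z1: Z = 1/(jωC) = -j/(ω·C) = 0 - j8.424e+04 Ω
  Z2: Z = R = 50 Ω
  Z3: Z = 1/(jωC) = -j/(ω·C) = 0 - j3.504e+06 Ω
Step 3 — With the output port shorted to ground, the output series arm Z2 runs from the junction to ground; the shunt arm Z3 also runs from the junction to ground. They appear in parallel: Z3 || Z2 = 50 - j0.0007135 Ω.
Step 4 — Series with input arm Z1: Z_in = Z1 + (Z3 || Z2) = 50 - j8.424e+04 Ω = 8.424e+04∠-90.0° Ω.
Step 5 — Power factor: PF = cos(φ) = Re(Z)/|Z| = 50/84236 = 0.0005936.
Step 6 — Type: Im(Z) = -8.424e+04 ⇒ leading (phase φ = -90.0°).

PF = 0.0005936 (leading, φ = -90.0°)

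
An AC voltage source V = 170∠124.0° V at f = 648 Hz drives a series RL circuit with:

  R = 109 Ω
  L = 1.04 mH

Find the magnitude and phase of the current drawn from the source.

Step 1 — Angular frequency: ω = 2π·f = 2π·648 = 4072 rad/s.
Step 2 — Component impedances:
  R: Z = R = 109 Ω
  L: Z = jωL = j·4072·0.00104 = 0 + j4.234 Ω
Step 3 — Series combination: Z_total = R + L = 109 + j4.234 Ω = 109.1∠2.2° Ω.
Step 4 — Source phasor: V = 170∠124.0° V = -95.06 + j140.9 V.
Step 5 — Ohm's law: I = V / Z_total = (-95.06 + j140.9) / (109 + j4.234) = -0.8207 + j1.325 A.
Step 6 — Convert to polar: |I| = 1.558 A, ∠I = 121.8°.

I = 1.558∠121.8° A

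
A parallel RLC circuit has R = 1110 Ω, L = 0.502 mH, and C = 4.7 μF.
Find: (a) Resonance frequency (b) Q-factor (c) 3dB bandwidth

Step 1 — Resonance: ω₀ = 1/√(LC) = 1/√(0.000502·4.7e-06) = 2.059e+04 rad/s.
Step 2 — f₀ = ω₀/(2π) = 3277 Hz.
Step 3 — Parallel Q: Q = R/(ω₀L) = 1110/(2.059e+04·0.000502) = 107.4.
Step 4 — Bandwidth: Δω = ω₀/Q = 191.7 rad/s; BW = Δω/(2π) = 30.51 Hz.

(a) f₀ = 3277 Hz  (b) Q = 107.4  (c) BW = 30.51 Hz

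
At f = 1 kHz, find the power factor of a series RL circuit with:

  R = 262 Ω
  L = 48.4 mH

Step 1 — Angular frequency: ω = 2π·f = 2π·1000 = 6283 rad/s.
Step 2 — Component impedances:
  R: Z = R = 262 Ω
  L: Z = jωL = j·6283·0.0484 = 0 + j304.1 Ω
Step 3 — Series combination: Z_total = R + L = 262 + j304.1 Ω = 401.4∠49.3° Ω.
Step 4 — Power factor: PF = cos(φ) = Re(Z)/|Z| = 262/401.4 = 0.6527.
Step 5 — Type: Im(Z) = 304.1 ⇒ lagging (phase φ = 49.3°).

PF = 0.6527 (lagging, φ = 49.3°)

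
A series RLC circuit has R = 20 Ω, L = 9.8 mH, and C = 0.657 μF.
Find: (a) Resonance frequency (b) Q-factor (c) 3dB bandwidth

Step 1 — Resonance: ω₀ = 1/√(LC) = 1/√(0.0098·6.57e-07) = 1.246e+04 rad/s.
Step 2 — f₀ = ω₀/(2π) = 1983 Hz.
Step 3 — Series Q: Q = ω₀L/R = 1.246e+04·0.0098/20 = 6.107.
Step 4 — Bandwidth: Δω = ω₀/Q = 2041 rad/s; BW = Δω/(2π) = 324.8 Hz.

(a) f₀ = 1983 Hz  (b) Q = 6.107  (c) BW = 324.8 Hz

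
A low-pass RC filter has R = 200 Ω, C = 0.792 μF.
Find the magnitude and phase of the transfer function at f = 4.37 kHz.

Step 1 — Angular frequency: ω = 2π·4370 = 2.746e+04 rad/s.
Step 2 — Transfer function: H(jω) = 1/(1 + jωRC).
Step 3 — Denominator: 1 + jωRC = 1 + j·2.746e+04·200·7.92e-07 = 1 + j4.349.
Step 4 — H = 0.05021 - j0.2184.
Step 5 — Magnitude: |H| = 0.2241 (-13.0 dB); phase: φ = -77.1°.

|H| = 0.2241 (-13.0 dB), φ = -77.1°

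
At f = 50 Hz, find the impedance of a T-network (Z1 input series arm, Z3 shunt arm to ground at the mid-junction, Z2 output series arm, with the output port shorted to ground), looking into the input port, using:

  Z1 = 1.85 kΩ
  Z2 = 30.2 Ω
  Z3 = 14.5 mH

Step 1 — Angular frequency: ω = 2π·f = 2π·50 = 314.2 rad/s.
Step 2 — Component impedances:
  Z1: Z = R = 1850 Ω
  Z2: Z = R = 30.2 Ω
  Z3: Z = jωL = j·314.2·0.0145 = 0 + j4.555 Ω
Step 3 — With the output port shorted to ground, the output series arm Z2 runs from the junction to ground; the shunt arm Z3 also runs from the junction to ground. They appear in parallel: Z3 || Z2 = 0.6718 + j4.454 Ω.
Step 4 — Series with input arm Z1: Z_in = Z1 + (Z3 || Z2) = 1851 + j4.454 Ω = 1851∠0.1° Ω.

Z = 1851 + j4.454 Ω = 1851∠0.1° Ω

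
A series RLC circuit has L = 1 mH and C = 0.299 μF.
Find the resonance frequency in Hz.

Step 1 — Resonance condition Im(Z)=0 gives ω₀ = 1/√(LC).
Step 2 — ω₀ = 1/√(0.001·2.99e-07) = 5.783e+04 rad/s.
Step 3 — f₀ = ω₀/(2π) = 9204 Hz.

f₀ = 9204 Hz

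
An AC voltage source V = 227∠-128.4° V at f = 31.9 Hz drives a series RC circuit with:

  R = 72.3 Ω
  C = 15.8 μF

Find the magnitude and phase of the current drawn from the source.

Step 1 — Angular frequency: ω = 2π·f = 2π·31.9 = 200.4 rad/s.
Step 2 — Component impedances:
  R: Z = R = 72.3 Ω
  C: Z = 1/(jωC) = -j/(ω·C) = 0 - j315.8 Ω
Step 3 — Series combination: Z_total = R + C = 72.3 - j315.8 Ω = 323.9∠-77.1° Ω.
Step 4 — Source phasor: V = 227∠-128.4° V = -141 - j177.9 V.
Step 5 — Ohm's law: I = V / Z_total = (-141 - j177.9) / (72.3 - j315.8) = 0.4382 - j0.5469 A.
Step 6 — Convert to polar: |I| = 0.7007 A, ∠I = -51.3°.

I = 0.7007∠-51.3° A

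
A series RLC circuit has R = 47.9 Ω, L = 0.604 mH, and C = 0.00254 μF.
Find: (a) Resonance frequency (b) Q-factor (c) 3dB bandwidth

Step 1 — Resonance: ω₀ = 1/√(LC) = 1/√(0.000604·2.54e-09) = 8.074e+05 rad/s.
Step 2 — f₀ = ω₀/(2π) = 1.285e+05 Hz.
Step 3 — Series Q: Q = ω₀L/R = 8.074e+05·0.000604/47.9 = 10.18.
Step 4 — Bandwidth: Δω = ω₀/Q = 7.93e+04 rad/s; BW = Δω/(2π) = 1.262e+04 Hz.

(a) f₀ = 1.285e+05 Hz  (b) Q = 10.18  (c) BW = 1.262e+04 Hz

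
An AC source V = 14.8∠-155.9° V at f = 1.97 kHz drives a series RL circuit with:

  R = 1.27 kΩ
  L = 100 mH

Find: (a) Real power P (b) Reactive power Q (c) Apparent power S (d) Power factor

Step 1 — Angular frequency: ω = 2π·f = 2π·1970 = 1.238e+04 rad/s.
Step 2 — Component impedances:
  R: Z = R = 1270 Ω
  L: Z = jωL = j·1.238e+04·0.1 = 0 + j1238 Ω
Step 3 — Series combination: Z_total = R + L = 1270 + j1238 Ω = 1773∠44.3° Ω.
Step 4 — Source phasor: V = 14.8∠-155.9° V = -13.51 - j6.043 V.
Step 5 — Current: I = V / Z = -0.007834 + j0.002877 A = 0.008345∠159.8° A.
Step 6 — Complex power: S = V·I* = 0.08845 + j0.08621 VA.
Step 7 — Real power: P = Re(S) = 0.08845 W.
Step 8 — Reactive power: Q = Im(S) = 0.08621 VAR.
Step 9 — Apparent power: |S| = 0.1235 VA.
Step 10 — Power factor: PF = P/|S| = 0.7161 (lagging).

(a) P = 0.08845 W  (b) Q = 0.08621 VAR  (c) S = 0.1235 VA  (d) PF = 0.7161 (lagging)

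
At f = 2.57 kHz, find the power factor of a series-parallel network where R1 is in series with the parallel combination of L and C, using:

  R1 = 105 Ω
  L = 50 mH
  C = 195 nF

Step 1 — Angular frequency: ω = 2π·f = 2π·2570 = 1.615e+04 rad/s.
Step 2 — Component impedances:
  R1: Z = R = 105 Ω
  L: Z = jωL = j·1.615e+04·0.05 = 0 + j807.4 Ω
  C: Z = 1/(jωC) = -j/(ω·C) = 0 - j317.6 Ω
Step 3 — Parallel branch: L || C = 1/(1/L + 1/C) = 0 - j523.5 Ω.
Step 4 — Series with R1: Z_total = R1 + (L || C) = 105 - j523.5 Ω = 533.9∠-78.7° Ω.
Step 5 — Power factor: PF = cos(φ) = Re(Z)/|Z| = 105/533.9 = 0.1967.
Step 6 — Type: Im(Z) = -523.5 ⇒ leading (phase φ = -78.7°).

PF = 0.1967 (leading, φ = -78.7°)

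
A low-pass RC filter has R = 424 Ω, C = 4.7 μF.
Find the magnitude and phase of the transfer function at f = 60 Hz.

Step 1 — Angular frequency: ω = 2π·60 = 377 rad/s.
Step 2 — Transfer function: H(jω) = 1/(1 + jωRC).
Step 3 — Denominator: 1 + jωRC = 1 + j·377·424·4.7e-06 = 1 + j0.7513.
Step 4 — H = 0.6392 - j0.4802.
Step 5 — Magnitude: |H| = 0.7995 (-1.9 dB); phase: φ = -36.9°.

|H| = 0.7995 (-1.9 dB), φ = -36.9°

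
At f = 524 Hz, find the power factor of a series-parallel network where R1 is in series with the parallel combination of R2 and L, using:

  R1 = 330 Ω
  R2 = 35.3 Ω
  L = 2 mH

Step 1 — Angular frequency: ω = 2π·f = 2π·524 = 3292 rad/s.
Step 2 — Component impedances:
  R1: Z = R = 330 Ω
  R2: Z = R = 35.3 Ω
  L: Z = jωL = j·3292·0.002 = 0 + j6.585 Ω
Step 3 — Parallel branch: R2 || L = 1/(1/R2 + 1/L) = 1.187 + j6.363 Ω.
Step 4 — Series with R1: Z_total = R1 + (R2 || L) = 331.2 + j6.363 Ω = 331.2∠1.1° Ω.
Step 5 — Power factor: PF = cos(φ) = Re(Z)/|Z| = 331.19/331.25 = 0.9998.
Step 6 — Type: Im(Z) = 6.363 ⇒ lagging (phase φ = 1.1°).

PF = 0.9998 (lagging, φ = 1.1°)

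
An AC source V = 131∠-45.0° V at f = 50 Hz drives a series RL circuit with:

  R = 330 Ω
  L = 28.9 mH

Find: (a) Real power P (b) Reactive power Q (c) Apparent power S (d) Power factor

Step 1 — Angular frequency: ω = 2π·f = 2π·50 = 314.2 rad/s.
Step 2 — Component impedances:
  R: Z = R = 330 Ω
  L: Z = jωL = j·314.2·0.0289 = 0 + j9.079 Ω
Step 3 — Series combination: Z_total = R + L = 330 + j9.079 Ω = 330.1∠1.6° Ω.
Step 4 — Source phasor: V = 131∠-45.0° V = 92.63 - j92.63 V.
Step 5 — Current: I = V / Z = 0.2728 - j0.2882 A = 0.3968∠-46.6° A.
Step 6 — Complex power: S = V·I* = 51.96 + j1.43 VA.
Step 7 — Real power: P = Re(S) = 51.96 W.
Step 8 — Reactive power: Q = Im(S) = 1.43 VAR.
Step 9 — Apparent power: |S| = 51.98 VA.
Step 10 — Power factor: PF = P/|S| = 0.9996 (lagging).

(a) P = 51.96 W  (b) Q = 1.43 VAR  (c) S = 51.98 VA  (d) PF = 0.9996 (lagging)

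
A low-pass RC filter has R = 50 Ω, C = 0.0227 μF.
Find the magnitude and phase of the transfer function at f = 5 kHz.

Step 1 — Angular frequency: ω = 2π·5000 = 3.142e+04 rad/s.
Step 2 — Transfer function: H(jω) = 1/(1 + jωRC).
Step 3 — Denominator: 1 + jωRC = 1 + j·3.142e+04·50·2.27e-08 = 1 + j0.03566.
Step 4 — H = 0.9987 - j0.03561.
Step 5 — Magnitude: |H| = 0.9994 (-0.0 dB); phase: φ = -2.0°.

|H| = 0.9994 (-0.0 dB), φ = -2.0°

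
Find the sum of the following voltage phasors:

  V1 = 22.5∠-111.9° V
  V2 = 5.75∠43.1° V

Step 1 — Convert each phasor to rectangular form:
  V1 = 22.5·(cos(-111.9°) + j·sin(-111.9°)) = -8.392 - j20.88 V
  V2 = 5.75·(cos(43.1°) + j·sin(43.1°)) = 4.198 + j3.929 V
Step 2 — Sum components: V_total = -4.194 - j16.95 V.
Step 3 — Convert to polar: |V_total| = 17.46 V, ∠V_total = -103.9°.

V_total = 17.46∠-103.9° V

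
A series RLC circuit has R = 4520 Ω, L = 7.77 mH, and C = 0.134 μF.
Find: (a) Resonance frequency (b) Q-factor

Step 1 — Resonance condition Im(Z)=0 gives ω₀ = 1/√(LC).
Step 2 — ω₀ = 1/√(0.00777·1.34e-07) = 3.099e+04 rad/s.
Step 3 — f₀ = ω₀/(2π) = 4932 Hz.
Step 4 — Series Q: Q = ω₀L/R = 3.099e+04·0.00777/4520 = 0.05327.

(a) f₀ = 4932 Hz  (b) Q = 0.05327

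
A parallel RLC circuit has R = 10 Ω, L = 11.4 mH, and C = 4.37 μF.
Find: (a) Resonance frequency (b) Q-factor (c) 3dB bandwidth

Step 1 — Resonance: ω₀ = 1/√(LC) = 1/√(0.0114·4.37e-06) = 4480 rad/s.
Step 2 — f₀ = ω₀/(2π) = 713.1 Hz.
Step 3 — Parallel Q: Q = R/(ω₀L) = 10/(4480·0.0114) = 0.1958.
Step 4 — Bandwidth: Δω = ω₀/Q = 2.288e+04 rad/s; BW = Δω/(2π) = 3642 Hz.

(a) f₀ = 713.1 Hz  (b) Q = 0.1958  (c) BW = 3642 Hz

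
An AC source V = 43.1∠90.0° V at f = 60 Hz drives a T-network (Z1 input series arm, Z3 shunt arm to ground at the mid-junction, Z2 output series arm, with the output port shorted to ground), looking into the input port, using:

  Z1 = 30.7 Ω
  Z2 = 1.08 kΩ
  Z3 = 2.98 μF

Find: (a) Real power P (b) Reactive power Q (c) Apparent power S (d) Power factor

Step 1 — Angular frequency: ω = 2π·f = 2π·60 = 377 rad/s.
Step 2 — Component impedances:
  Z1: Z = R = 30.7 Ω
  Z2: Z = R = 1080 Ω
  Z3: Z = 1/(jωC) = -j/(ω·C) = 0 - j890.1 Ω
Step 3 — With the output port shorted to ground, the output series arm Z2 runs from the junction to ground; the shunt arm Z3 also runs from the junction to ground. They appear in parallel: Z3 || Z2 = 436.9 - j530.1 Ω.
Step 4 — Series with input arm Z1: Z_in = Z1 + (Z3 || Z2) = 467.6 - j530.1 Ω = 706.8∠-48.6° Ω.
Step 5 — Source phasor: V = 43.1∠90.0° V = 0 + j43.1 V.
Step 6 — Current: I = V / Z = -0.04573 + j0.04034 A = 0.06098∠138.6° A.
Step 7 — Complex power: S = V·I* = 1.739 - j1.971 VA.
Step 8 — Real power: P = Re(S) = 1.739 W.
Step 9 — Reactive power: Q = Im(S) = -1.971 VAR.
Step 10 — Apparent power: |S| = 2.628 VA.
Step 11 — Power factor: PF = P/|S| = 0.6615 (leading).

(a) P = 1.739 W  (b) Q = -1.971 VAR  (c) S = 2.628 VA  (d) PF = 0.6615 (leading)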